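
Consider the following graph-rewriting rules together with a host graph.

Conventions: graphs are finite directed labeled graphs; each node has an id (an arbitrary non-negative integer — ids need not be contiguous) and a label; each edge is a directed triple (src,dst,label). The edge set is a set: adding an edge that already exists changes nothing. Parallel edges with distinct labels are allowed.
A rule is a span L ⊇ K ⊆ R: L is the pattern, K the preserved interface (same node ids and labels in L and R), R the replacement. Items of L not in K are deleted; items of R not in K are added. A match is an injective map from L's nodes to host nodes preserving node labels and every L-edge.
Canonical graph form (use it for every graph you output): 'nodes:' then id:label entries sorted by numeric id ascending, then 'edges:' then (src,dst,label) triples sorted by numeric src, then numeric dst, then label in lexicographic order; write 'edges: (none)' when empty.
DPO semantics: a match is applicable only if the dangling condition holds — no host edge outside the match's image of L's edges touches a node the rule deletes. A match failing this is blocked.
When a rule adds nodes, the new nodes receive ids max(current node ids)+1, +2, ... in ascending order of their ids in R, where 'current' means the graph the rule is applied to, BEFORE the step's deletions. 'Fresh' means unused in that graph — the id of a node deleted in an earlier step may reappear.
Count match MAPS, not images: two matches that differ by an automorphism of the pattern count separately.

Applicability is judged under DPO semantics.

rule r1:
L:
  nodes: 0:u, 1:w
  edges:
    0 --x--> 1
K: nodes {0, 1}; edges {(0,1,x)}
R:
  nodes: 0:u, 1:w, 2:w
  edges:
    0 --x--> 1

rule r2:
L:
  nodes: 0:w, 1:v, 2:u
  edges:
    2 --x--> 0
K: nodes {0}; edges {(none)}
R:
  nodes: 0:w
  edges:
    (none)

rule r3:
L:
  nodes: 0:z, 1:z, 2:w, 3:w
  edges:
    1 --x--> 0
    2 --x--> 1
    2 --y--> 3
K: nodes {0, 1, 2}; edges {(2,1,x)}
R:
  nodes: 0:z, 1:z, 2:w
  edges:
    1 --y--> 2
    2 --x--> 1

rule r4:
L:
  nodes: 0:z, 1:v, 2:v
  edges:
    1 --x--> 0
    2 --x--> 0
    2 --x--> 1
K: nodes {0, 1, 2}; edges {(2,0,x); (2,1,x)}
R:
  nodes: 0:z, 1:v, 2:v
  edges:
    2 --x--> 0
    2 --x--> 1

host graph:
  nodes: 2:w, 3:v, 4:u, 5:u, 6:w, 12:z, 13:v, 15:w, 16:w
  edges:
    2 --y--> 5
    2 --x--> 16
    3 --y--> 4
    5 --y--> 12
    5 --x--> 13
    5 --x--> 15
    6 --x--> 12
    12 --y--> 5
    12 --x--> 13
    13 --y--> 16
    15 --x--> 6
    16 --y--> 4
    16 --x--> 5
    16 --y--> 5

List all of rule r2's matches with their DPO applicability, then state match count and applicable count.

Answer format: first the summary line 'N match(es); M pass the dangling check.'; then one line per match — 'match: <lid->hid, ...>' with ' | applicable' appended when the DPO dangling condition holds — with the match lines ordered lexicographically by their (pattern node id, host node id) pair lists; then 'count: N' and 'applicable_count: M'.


2 match(es); 0 pass the dangling check.
match: 0->15, 1->3, 2->5
match: 0->15, 1->13, 2->5
count: 2
applicable_count: 0


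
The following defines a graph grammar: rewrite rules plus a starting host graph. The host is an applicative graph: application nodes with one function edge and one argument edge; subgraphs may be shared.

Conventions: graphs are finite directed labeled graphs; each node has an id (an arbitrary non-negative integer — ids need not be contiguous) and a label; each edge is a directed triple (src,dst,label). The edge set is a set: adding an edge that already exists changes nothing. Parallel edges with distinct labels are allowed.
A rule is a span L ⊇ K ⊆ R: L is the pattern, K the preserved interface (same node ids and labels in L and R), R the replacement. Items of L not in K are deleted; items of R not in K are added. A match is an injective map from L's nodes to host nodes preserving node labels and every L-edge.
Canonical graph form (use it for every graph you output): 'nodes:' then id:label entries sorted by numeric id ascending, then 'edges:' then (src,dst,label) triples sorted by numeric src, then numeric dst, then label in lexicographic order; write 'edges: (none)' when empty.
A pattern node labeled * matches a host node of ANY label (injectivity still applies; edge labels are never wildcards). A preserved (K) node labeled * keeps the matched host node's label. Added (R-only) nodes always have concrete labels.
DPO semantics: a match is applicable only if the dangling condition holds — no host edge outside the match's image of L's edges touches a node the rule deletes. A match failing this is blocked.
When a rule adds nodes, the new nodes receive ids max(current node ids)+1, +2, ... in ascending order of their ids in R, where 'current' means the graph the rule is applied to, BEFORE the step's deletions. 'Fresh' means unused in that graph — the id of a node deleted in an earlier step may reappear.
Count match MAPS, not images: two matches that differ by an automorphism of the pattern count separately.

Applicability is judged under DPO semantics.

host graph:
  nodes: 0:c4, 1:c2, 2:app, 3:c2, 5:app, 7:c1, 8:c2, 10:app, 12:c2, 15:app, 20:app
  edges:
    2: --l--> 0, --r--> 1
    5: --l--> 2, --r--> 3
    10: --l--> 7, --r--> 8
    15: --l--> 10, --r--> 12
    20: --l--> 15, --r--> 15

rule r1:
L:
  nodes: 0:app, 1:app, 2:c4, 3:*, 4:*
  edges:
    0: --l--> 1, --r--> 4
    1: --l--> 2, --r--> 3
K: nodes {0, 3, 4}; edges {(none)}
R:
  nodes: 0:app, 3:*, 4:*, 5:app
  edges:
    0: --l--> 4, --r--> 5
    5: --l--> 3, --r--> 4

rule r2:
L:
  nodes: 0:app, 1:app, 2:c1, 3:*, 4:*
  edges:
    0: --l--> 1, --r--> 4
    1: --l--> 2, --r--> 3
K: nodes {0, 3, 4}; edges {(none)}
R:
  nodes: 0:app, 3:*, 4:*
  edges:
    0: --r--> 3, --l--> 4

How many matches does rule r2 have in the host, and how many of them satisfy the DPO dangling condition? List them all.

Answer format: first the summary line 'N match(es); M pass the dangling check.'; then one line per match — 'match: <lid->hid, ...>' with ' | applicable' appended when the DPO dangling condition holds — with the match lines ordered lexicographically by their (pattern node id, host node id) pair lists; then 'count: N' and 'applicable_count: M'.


1 match(es); 1 pass the dangling check.
match: 0->15, 1->10, 2->7, 3->8, 4->12 | applicable
count: 1
applicable_count: 1


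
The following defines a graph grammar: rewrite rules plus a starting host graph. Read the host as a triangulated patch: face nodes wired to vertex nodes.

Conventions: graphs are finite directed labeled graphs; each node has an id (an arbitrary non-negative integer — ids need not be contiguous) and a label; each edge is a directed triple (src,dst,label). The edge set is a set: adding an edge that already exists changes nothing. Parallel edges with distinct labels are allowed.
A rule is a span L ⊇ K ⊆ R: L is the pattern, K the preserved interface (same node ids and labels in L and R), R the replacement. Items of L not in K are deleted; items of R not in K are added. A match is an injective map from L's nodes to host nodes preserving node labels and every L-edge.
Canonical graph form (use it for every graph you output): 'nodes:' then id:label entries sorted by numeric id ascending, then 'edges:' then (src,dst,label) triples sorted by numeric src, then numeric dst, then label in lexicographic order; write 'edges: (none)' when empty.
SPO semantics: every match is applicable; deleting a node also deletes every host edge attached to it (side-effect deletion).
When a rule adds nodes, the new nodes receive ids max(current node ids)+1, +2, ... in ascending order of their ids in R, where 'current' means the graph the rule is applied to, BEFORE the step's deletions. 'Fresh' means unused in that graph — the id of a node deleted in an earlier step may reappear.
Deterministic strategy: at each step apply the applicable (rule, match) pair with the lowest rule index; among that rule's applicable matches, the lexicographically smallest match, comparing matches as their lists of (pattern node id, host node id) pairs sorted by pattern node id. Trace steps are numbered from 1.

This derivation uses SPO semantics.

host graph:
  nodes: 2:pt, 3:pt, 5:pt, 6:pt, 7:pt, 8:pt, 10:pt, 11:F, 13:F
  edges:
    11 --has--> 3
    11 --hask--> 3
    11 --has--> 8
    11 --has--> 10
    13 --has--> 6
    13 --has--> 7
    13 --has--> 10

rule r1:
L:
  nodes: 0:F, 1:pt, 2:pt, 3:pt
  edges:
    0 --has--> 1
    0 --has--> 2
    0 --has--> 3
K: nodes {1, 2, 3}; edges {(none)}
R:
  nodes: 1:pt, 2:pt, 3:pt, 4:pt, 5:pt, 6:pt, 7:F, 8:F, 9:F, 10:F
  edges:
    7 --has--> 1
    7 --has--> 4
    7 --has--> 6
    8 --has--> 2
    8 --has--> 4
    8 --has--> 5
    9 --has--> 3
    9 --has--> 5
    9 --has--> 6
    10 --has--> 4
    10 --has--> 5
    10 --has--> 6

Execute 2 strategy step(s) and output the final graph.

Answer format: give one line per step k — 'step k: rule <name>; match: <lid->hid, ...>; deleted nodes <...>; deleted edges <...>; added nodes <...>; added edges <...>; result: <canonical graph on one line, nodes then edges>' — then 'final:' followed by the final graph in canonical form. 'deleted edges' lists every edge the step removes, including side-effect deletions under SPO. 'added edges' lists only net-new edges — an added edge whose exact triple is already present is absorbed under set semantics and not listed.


step 1: rule r1; match: 0->11, 1->3, 2->8, 3->10; deleted nodes 11; deleted edges (11,3,has); (11,3,hask); (11,8,has); (11,10,has); added nodes 14, 15, 16, 17, 18, 19, 20; added edges (17,3,has); (17,14,has); (17,16,has); (18,8,has); (18,14,has); (18,15,has); (19,10,has); (19,15,has); (19,16,has); (20,14,has); (20,15,has); (20,16,has); result: nodes: 2:pt, 3:pt, 5:pt, 6:pt, 7:pt, 8:pt, 10:pt, 13:F, 14:pt, 15:pt, 16:pt, 17:F, 18:F, 19:F, 20:F edges: (13,6,has); (13,7,has); (13,10,has); (17,3,has); (17,14,has); (17,16,has); (18,8,has); (18,14,has); (18,15,has); (19,10,has); (19,15,has); (19,16,has); (20,14,has); (20,15,has); (20,16,has)
step 2: rule r1; match: 0->13, 1->6, 2->7, 3->10; deleted nodes 13; deleted edges (13,6,has); (13,7,has); (13,10,has); added nodes 21, 22, 23, 24, 25, 26, 27; added edges (24,6,has); (24,21,has); (24,23,has); (25,7,has); (25,21,has); (25,22,has); (26,10,has); (26,22,has); (26,23,has); (27,21,has); (27,22,has); (27,23,has); result: nodes: 2:pt, 3:pt, 5:pt, 6:pt, 7:pt, 8:pt, 10:pt, 14:pt, 15:pt, 16:pt, 17:F, 18:F, 19:F, 20:F, 21:pt, 22:pt, 23:pt, 24:F, 25:F, 26:F, 27:F edges: (17,3,has); (17,14,has); (17,16,has); (18,8,has); (18,14,has); (18,15,has); (19,10,has); (19,15,has); (19,16,has); (20,14,has); (20,15,has); (20,16,has); (24,6,has); (24,21,has); (24,23,has); (25,7,has); (25,21,has); (25,22,has); (26,10,has); (26,22,has); (26,23,has); (27,21,has); (27,22,has); (27,23,has)
final:
nodes: 2:pt, 3:pt, 5:pt, 6:pt, 7:pt, 8:pt, 10:pt, 14:pt, 15:pt, 16:pt, 17:F, 18:F, 19:F, 20:F, 21:pt, 22:pt, 23:pt, 24:F, 25:F, 26:F, 27:F
edges: (17,3,has); (17,14,has); (17,16,has); (18,8,has); (18,14,has); (18,15,has); (19,10,has); (19,15,has); (19,16,has); (20,14,has); (20,15,has); (20,16,has); (24,6,has); (24,21,has); (24,23,has); (25,7,has); (25,21,has); (25,22,has); (26,10,has); (26,22,has); (26,23,has); (27,21,has); (27,22,has); (27,23,has)


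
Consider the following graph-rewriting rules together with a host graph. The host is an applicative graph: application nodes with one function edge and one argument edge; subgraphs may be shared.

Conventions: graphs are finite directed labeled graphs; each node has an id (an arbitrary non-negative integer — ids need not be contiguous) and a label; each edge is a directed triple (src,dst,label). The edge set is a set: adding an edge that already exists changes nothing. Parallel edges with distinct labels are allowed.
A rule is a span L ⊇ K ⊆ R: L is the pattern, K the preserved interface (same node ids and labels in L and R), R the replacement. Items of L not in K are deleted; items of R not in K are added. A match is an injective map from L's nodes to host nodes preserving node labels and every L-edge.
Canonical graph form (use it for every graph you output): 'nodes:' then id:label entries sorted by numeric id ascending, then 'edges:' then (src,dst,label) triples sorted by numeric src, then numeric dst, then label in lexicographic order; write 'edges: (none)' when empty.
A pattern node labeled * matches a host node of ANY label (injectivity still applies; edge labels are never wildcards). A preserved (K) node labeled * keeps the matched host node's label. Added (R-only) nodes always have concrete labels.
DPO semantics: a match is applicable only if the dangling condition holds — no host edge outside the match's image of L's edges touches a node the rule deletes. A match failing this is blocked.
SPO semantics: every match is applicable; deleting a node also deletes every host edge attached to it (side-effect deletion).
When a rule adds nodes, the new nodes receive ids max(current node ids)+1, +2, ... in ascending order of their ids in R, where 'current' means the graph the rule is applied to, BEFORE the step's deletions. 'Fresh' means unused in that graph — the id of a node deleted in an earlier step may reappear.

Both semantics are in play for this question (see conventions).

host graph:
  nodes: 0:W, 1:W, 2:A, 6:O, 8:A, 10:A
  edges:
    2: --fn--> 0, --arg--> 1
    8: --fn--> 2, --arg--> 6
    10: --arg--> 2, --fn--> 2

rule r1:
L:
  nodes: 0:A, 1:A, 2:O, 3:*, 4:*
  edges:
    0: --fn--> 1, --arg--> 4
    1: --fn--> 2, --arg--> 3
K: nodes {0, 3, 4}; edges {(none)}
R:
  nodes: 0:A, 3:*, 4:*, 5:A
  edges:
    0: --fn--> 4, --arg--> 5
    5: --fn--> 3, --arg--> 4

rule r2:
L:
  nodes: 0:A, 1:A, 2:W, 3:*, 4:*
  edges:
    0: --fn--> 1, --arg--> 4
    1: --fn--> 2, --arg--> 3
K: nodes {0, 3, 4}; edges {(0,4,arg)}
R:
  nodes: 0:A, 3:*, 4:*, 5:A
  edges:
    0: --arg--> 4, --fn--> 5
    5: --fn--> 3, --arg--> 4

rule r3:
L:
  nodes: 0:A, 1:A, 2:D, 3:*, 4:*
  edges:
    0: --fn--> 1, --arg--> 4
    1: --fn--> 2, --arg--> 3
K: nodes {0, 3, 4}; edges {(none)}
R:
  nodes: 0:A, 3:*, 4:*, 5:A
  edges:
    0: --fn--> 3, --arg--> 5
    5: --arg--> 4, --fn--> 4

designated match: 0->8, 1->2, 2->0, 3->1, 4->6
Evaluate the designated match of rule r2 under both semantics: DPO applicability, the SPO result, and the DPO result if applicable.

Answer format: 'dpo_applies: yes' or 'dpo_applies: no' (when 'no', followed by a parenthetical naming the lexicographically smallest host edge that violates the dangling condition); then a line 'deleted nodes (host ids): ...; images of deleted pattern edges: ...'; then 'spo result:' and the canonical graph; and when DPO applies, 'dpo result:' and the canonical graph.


dpo_applies: no
(the rule deletes node 2, which keeps host edge (10,2,arg) outside the match image — the dangling condition fails, DPO blocks; SPO proceeds and side-deletes such edges)
deleted nodes (host ids): 0, 2; images of deleted pattern edges: (2,0,fn); (2,1,arg); (8,2,fn)
spo result:
nodes: 1:W, 6:O, 8:A, 10:A, 11:A
edges: (8,6,arg); (8,11,fn); (11,1,fn); (11,6,arg)


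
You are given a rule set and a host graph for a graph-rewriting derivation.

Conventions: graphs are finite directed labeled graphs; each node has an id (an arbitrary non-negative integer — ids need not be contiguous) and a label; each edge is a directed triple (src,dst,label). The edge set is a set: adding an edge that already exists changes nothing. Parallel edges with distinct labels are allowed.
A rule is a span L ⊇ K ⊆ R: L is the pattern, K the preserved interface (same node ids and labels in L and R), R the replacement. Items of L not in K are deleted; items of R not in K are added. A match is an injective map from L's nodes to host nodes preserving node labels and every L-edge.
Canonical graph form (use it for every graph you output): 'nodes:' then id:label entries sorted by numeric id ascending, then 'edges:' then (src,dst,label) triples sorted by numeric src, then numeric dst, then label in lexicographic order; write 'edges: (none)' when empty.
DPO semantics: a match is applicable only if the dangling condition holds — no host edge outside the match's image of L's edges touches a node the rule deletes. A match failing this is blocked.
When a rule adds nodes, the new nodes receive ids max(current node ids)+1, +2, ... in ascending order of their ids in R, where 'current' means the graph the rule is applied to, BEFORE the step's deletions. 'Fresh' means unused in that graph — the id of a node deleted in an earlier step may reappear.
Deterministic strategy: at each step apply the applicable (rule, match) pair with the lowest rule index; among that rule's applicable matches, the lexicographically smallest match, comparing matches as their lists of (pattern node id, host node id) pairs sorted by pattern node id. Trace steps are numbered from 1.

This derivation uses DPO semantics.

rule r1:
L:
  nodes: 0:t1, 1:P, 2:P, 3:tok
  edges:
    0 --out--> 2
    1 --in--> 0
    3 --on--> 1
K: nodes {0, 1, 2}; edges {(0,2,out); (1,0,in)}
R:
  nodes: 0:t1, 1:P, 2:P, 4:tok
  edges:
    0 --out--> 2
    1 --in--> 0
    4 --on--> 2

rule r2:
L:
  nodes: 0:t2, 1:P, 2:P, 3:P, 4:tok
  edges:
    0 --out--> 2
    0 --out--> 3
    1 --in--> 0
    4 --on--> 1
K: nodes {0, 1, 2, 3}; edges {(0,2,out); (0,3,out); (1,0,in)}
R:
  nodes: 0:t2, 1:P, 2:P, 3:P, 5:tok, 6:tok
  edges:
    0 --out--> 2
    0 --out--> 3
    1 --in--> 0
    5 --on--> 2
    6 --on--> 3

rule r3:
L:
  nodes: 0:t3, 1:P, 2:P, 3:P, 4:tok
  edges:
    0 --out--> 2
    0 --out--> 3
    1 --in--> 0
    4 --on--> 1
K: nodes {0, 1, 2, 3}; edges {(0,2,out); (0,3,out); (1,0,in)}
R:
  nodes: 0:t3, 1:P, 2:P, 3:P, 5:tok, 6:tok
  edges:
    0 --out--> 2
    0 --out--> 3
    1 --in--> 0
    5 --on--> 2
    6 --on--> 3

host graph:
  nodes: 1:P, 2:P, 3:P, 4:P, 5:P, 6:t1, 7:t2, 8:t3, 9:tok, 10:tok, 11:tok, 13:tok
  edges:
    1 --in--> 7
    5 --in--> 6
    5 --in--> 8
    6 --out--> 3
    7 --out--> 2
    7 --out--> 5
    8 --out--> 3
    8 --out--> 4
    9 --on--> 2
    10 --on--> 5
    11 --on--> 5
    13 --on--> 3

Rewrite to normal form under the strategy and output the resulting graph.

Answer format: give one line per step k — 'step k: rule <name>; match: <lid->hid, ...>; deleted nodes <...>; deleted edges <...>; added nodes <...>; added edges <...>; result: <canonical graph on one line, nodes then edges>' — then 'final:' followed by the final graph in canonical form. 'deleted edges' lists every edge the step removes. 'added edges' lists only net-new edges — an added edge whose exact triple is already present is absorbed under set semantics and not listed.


step 1: rule r1; match: 0->6, 1->5, 2->3, 3->10; deleted nodes 10; deleted edges (10,5,on); added nodes 14; added edges (14,3,on); result: nodes: 1:P, 2:P, 3:P, 4:P, 5:P, 6:t1, 7:t2, 8:t3, 9:tok, 11:tok, 13:tok, 14:tok edges: (1,7,in); (5,6,in); (5,8,in); (6,3,out); (7,2,out); (7,5,out); (8,3,out); (8,4,out); (9,2,on); (11,5,on); (13,3,on); (14,3,on)
step 2: rule r1; match: 0->6, 1->5, 2->3, 3->11; deleted nodes 11; deleted edges (11,5,on); added nodes 15; added edges (15,3,on); result: nodes: 1:P, 2:P, 3:P, 4:P, 5:P, 6:t1, 7:t2, 8:t3, 9:tok, 13:tok, 14:tok, 15:tok edges: (1,7,in); (5,6,in); (5,8,in); (6,3,out); (7,2,out); (7,5,out); (8,3,out); (8,4,out); (9,2,on); (13,3,on); (14,3,on); (15,3,on)
final:
nodes: 1:P, 2:P, 3:P, 4:P, 5:P, 6:t1, 7:t2, 8:t3, 9:tok, 13:tok, 14:tok, 15:tok
edges: (1,7,in); (5,6,in); (5,8,in); (6,3,out); (7,2,out); (7,5,out); (8,3,out); (8,4,out); (9,2,on); (13,3,on); (14,3,on); (15,3,on)


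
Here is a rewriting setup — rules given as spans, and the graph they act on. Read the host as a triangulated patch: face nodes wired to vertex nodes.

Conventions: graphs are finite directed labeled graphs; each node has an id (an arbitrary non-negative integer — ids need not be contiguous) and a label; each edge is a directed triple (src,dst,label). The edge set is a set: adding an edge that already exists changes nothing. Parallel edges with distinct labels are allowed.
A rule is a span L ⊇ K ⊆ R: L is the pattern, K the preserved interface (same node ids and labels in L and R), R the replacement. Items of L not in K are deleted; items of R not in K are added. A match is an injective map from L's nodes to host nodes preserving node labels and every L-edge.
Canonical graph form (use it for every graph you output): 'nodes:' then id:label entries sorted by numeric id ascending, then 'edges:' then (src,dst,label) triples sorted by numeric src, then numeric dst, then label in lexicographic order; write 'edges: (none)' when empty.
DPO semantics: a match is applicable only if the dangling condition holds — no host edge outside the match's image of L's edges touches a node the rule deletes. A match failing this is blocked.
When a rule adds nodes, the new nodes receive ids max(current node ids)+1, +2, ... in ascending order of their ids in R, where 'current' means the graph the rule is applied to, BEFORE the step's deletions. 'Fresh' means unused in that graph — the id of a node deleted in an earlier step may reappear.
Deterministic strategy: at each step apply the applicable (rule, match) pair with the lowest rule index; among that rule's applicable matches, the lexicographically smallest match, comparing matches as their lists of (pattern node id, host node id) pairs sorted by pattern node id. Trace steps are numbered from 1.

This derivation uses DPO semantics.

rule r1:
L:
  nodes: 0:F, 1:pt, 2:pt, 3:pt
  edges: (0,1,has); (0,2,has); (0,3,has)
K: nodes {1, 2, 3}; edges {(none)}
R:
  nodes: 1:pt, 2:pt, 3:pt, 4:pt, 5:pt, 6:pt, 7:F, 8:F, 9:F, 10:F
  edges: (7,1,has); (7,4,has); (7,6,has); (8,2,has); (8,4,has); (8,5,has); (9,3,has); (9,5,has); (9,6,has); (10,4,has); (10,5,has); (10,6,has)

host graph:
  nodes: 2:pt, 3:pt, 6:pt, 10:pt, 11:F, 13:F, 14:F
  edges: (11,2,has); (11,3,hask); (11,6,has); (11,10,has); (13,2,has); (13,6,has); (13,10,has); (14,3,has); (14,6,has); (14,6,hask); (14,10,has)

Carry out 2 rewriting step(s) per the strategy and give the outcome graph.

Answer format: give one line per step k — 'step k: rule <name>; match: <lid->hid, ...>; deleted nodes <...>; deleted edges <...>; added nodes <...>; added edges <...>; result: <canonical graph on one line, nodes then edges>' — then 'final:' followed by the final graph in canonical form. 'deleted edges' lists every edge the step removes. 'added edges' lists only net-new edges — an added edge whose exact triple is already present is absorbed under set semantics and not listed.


step 1: rule r1; match: 0->13, 1->2, 2->6, 3->10; deleted nodes 13; deleted edges (13,2,has); (13,6,has); (13,10,has); added nodes 15, 16, 17, 18, 19, 20, 21; added edges (18,2,has); (18,15,has); (18,17,has); (19,6,has); (19,15,has); (19,16,has); (20,10,has); (20,16,has); (20,17,has); (21,15,has); (21,16,has); (21,17,has); result: nodes: 2:pt, 3:pt, 6:pt, 10:pt, 11:F, 14:F, 15:pt, 16:pt, 17:pt, 18:F, 19:F, 20:F, 21:F edges: (11,2,has); (11,3,hask); (11,6,has); (11,10,has); (14,3,has); (14,6,has); (14,6,hask); (14,10,has); (18,2,has); (18,15,has); (18,17,has); (19,6,has); (19,15,has); (19,16,has); (20,10,has); (20,16,has); (20,17,has); (21,15,has); (21,16,has); (21,17,has)
step 2: rule r1; match: 0->18, 1->2, 2->15, 3->17; deleted nodes 18; deleted edges (18,2,has); (18,15,has); (18,17,has); added nodes 22, 23, 24, 25, 26, 27, 28; added edges (25,2,has); (25,22,has); (25,24,has); (26,15,has); (26,22,has); (26,23,has); (27,17,has); (27,23,has); (27,24,has); (28,22,has); (28,23,has); (28,24,has); result: nodes: 2:pt, 3:pt, 6:pt, 10:pt, 11:F, 14:F, 15:pt, 16:pt, 17:pt, 19:F, 20:F, 21:F, 22:pt, 23:pt, 24:pt, 25:F, 26:F, 27:F, 28:F edges: (11,2,has); (11,3,hask); (11,6,has); (11,10,has); (14,3,has); (14,6,has); (14,6,hask); (14,10,has); (19,6,has); (19,15,has); (19,16,has); (20,10,has); (20,16,has); (20,17,has); (21,15,has); (21,16,has); (21,17,has); (25,2,has); (25,22,has); (25,24,has); (26,15,has); (26,22,has); (26,23,has); (27,17,has); (27,23,has); (27,24,has); (28,22,has); (28,23,has); (28,24,has)
final:
nodes: 2:pt, 3:pt, 6:pt, 10:pt, 11:F, 14:F, 15:pt, 16:pt, 17:pt, 19:F, 20:F, 21:F, 22:pt, 23:pt, 24:pt, 25:F, 26:F, 27:F, 28:F
edges: (11,2,has); (11,3,hask); (11,6,has); (11,10,has); (14,3,has); (14,6,has); (14,6,hask); (14,10,has); (19,6,has); (19,15,has); (19,16,has); (20,10,has); (20,16,has); (20,17,has); (21,15,has); (21,16,has); (21,17,has); (25,2,has); (25,22,has); (25,24,has); (26,15,has); (26,22,has); (26,23,has); (27,17,has); (27,23,has); (27,24,has); (28,22,has); (28,23,has); (28,24,has)


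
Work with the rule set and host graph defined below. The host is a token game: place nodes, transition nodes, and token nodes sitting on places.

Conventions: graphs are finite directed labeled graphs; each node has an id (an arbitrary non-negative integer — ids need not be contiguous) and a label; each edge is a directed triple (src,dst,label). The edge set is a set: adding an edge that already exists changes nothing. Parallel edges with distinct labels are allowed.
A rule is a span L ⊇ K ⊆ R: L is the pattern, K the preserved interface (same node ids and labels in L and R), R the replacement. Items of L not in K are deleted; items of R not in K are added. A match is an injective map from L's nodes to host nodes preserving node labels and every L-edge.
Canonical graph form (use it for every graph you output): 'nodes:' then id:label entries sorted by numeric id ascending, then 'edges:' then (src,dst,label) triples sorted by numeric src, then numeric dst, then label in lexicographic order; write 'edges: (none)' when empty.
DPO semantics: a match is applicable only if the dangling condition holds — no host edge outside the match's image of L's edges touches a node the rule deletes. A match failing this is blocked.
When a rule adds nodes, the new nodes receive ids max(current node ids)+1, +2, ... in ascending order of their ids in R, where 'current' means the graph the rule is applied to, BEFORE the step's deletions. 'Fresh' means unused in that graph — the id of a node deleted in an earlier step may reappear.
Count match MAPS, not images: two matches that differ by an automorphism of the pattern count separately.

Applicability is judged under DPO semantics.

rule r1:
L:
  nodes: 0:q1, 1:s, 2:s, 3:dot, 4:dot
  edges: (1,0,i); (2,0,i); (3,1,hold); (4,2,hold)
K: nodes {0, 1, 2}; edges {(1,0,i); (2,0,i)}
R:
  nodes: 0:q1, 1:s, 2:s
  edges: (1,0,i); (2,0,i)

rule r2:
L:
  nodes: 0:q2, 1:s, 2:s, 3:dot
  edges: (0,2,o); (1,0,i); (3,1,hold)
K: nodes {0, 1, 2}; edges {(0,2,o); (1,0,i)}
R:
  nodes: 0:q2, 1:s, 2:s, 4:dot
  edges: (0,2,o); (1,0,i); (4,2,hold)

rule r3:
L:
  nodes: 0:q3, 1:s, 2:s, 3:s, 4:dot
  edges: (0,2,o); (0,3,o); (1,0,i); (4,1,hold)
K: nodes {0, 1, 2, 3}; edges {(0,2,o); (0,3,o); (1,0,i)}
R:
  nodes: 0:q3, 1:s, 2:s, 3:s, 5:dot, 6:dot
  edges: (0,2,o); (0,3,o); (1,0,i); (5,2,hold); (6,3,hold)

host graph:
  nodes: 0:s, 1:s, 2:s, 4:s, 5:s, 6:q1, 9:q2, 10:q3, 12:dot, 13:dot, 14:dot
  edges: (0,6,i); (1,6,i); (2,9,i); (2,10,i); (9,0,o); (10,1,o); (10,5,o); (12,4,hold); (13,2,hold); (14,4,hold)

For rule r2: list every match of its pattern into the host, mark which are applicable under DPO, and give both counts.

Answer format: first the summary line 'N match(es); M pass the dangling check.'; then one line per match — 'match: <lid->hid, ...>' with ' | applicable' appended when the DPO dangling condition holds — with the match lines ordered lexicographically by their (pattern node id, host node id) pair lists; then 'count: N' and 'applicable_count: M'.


1 match(es); 1 pass the dangling check.
match: 0->9, 1->2, 2->0, 3->13 | applicable
count: 1
applicable_count: 1


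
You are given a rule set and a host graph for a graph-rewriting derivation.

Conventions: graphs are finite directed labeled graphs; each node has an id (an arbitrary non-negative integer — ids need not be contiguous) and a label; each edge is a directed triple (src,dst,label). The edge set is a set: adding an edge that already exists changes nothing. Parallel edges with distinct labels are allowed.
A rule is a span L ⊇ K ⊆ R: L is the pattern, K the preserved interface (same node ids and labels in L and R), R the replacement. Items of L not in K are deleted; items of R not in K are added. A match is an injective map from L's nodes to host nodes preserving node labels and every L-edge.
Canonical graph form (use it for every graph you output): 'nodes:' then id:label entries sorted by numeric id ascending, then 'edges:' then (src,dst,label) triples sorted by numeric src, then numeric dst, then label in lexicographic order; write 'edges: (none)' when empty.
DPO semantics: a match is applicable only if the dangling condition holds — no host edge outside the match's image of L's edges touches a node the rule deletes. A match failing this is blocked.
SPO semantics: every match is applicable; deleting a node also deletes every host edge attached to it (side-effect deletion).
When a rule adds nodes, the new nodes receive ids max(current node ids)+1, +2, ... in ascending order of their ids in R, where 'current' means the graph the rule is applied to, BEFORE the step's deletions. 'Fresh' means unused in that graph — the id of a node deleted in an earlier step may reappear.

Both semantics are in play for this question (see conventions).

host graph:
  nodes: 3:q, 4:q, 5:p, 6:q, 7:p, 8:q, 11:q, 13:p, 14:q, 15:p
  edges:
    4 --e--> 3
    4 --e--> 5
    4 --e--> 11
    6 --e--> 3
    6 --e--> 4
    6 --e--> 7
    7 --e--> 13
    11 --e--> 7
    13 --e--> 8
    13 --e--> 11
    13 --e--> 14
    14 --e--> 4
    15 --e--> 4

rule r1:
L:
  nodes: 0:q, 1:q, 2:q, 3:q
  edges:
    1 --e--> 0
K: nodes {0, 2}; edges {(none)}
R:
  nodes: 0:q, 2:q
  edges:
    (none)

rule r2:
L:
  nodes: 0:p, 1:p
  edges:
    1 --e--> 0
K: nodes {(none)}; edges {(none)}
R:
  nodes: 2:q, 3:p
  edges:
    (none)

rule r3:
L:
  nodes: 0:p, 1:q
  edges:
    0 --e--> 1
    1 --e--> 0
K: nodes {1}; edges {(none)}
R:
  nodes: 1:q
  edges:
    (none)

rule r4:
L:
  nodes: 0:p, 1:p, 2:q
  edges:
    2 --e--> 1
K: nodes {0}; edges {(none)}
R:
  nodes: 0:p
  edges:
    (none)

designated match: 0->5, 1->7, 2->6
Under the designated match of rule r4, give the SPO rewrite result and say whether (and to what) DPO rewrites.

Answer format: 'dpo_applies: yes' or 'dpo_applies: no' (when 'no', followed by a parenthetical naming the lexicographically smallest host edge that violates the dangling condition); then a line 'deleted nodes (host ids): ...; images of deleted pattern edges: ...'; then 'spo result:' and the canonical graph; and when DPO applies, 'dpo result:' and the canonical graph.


dpo_applies: no
(the rule deletes node 6, which keeps host edge (6,3,e) outside the match image — the dangling condition fails, DPO blocks; SPO proceeds and side-deletes such edges)
deleted nodes (host ids): 6, 7; images of deleted pattern edges: (6,7,e)
spo result:
nodes: 3:q, 4:q, 5:p, 8:q, 11:q, 13:p, 14:q, 15:p
edges: (4,3,e); (4,5,e); (4,11,e); (13,8,e); (13,11,e); (13,14,e); (14,4,e); (15,4,e)


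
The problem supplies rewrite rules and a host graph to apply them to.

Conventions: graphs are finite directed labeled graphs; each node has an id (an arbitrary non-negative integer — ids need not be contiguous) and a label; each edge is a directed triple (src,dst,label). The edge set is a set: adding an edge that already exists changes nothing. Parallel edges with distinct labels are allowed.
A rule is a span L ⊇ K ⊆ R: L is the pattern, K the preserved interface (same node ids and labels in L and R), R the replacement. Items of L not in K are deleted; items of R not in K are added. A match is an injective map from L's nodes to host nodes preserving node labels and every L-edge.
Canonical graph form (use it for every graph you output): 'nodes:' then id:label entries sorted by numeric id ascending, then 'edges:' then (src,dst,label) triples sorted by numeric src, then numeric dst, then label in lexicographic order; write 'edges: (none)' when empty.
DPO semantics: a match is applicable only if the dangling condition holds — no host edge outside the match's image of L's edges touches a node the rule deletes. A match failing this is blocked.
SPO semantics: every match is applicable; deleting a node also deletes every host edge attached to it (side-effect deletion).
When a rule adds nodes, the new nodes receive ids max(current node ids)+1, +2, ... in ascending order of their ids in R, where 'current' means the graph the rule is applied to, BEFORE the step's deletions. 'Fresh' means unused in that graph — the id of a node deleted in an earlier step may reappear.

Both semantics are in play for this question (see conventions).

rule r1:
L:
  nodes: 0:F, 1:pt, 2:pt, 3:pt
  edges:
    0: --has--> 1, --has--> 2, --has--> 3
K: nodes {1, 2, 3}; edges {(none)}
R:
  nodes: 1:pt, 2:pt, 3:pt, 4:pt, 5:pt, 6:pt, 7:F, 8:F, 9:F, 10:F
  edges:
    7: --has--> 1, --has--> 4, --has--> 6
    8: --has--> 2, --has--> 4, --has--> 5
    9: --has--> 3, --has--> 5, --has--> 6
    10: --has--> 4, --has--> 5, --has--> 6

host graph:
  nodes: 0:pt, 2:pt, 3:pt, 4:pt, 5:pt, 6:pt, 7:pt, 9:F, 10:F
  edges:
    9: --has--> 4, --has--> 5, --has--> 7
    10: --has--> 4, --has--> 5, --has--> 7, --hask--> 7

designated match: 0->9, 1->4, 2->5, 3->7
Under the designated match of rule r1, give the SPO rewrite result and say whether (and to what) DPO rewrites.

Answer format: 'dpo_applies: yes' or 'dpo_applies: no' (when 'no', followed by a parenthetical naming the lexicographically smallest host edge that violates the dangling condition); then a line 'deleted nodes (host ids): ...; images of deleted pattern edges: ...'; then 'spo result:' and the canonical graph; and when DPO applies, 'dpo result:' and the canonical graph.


dpo_applies: yes
deleted nodes (host ids): 9; images of deleted pattern edges: (9,4,has); (9,5,has); (9,7,has)
spo result:
nodes: 0:pt, 2:pt, 3:pt, 4:pt, 5:pt, 6:pt, 7:pt, 10:F, 11:pt, 12:pt, 13:pt, 14:F, 15:F, 16:F, 17:F
edges: (10,4,has); (10,5,has); (10,7,has); (10,7,hask); (14,4,has); (14,11,has); (14,13,has); (15,5,has); (15,11,has); (15,12,has); (16,7,has); (16,12,has); (16,13,has); (17,11,has); (17,12,has); (17,13,has)
dpo result:
nodes: 0:pt, 2:pt, 3:pt, 4:pt, 5:pt, 6:pt, 7:pt, 10:F, 11:pt, 12:pt, 13:pt, 14:F, 15:F, 16:F, 17:F
edges: (10,4,has); (10,5,has); (10,7,has); (10,7,hask); (14,4,has); (14,11,has); (14,13,has); (15,5,has); (15,11,has); (15,12,has); (16,7,has); (16,12,has); (16,13,has); (17,11,has); (17,12,has); (17,13,has)


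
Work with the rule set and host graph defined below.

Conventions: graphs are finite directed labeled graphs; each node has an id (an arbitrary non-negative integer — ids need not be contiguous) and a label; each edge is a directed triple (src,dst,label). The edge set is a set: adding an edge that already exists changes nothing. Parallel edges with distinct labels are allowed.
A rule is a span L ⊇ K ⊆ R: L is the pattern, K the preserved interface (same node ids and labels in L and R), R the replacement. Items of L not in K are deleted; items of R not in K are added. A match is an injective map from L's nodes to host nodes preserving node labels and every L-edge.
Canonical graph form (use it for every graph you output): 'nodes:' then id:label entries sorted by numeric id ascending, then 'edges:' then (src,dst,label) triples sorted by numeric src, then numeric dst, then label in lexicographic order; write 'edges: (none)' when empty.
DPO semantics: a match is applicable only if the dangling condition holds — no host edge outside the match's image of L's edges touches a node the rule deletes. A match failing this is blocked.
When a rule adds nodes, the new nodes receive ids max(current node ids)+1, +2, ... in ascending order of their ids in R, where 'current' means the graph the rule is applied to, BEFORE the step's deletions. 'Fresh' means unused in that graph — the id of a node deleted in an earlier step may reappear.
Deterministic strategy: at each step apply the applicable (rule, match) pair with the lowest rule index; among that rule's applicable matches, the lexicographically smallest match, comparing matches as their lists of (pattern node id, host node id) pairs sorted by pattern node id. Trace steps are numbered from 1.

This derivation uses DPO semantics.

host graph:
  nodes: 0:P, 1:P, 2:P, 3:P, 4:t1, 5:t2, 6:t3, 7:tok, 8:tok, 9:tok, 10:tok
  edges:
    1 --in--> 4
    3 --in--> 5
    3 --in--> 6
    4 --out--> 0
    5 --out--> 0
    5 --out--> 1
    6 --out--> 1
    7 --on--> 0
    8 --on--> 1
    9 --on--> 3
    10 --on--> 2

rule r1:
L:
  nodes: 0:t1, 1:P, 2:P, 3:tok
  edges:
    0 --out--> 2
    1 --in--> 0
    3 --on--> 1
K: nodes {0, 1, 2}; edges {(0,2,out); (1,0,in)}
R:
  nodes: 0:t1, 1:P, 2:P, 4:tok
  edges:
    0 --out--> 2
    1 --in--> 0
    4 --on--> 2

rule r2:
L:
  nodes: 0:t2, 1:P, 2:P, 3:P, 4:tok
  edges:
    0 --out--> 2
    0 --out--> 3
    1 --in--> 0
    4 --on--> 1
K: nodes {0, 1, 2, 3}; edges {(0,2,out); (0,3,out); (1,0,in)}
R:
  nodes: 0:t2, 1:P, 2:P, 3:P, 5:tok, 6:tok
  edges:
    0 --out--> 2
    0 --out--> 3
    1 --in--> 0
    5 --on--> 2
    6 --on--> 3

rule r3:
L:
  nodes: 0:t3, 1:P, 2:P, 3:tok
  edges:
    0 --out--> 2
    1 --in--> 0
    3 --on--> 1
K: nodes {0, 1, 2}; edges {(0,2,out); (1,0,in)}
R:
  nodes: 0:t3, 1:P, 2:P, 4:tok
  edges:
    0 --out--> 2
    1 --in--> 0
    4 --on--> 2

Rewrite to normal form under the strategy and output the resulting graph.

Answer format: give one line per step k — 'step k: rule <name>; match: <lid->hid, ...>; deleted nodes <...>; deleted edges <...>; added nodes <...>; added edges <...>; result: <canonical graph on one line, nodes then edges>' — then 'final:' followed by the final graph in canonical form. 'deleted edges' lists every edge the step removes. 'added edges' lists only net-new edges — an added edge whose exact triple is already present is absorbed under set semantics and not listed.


step 1: rule r1; match: 0->4, 1->1, 2->0, 3->8; deleted nodes 8; deleted edges (8,1,on); added nodes 11; added edges (11,0,on); result: nodes: 0:P, 1:P, 2:P, 3:P, 4:t1, 5:t2, 6:t3, 7:tok, 9:tok, 10:tok, 11:tok edges: (1,4,in); (3,5,in); (3,6,in); (4,0,out); (5,0,out); (5,1,out); (6,1,out); (7,0,on); (9,3,on); (10,2,on); (11,0,on)
step 2: rule r2; match: 0->5, 1->3, 2->0, 3->1, 4->9; deleted nodes 9; deleted edges (9,3,on); added nodes 12, 13; added edges (12,0,on); (13,1,on); result: nodes: 0:P, 1:P, 2:P, 3:P, 4:t1, 5:t2, 6:t3, 7:tok, 10:tok, 11:tok, 12:tok, 13:tok edges: (1,4,in); (3,5,in); (3,6,in); (4,0,out); (5,0,out); (5,1,out); (6,1,out); (7,0,on); (10,2,on); (11,0,on); (12,0,on); (13,1,on)
step 3: rule r1; match: 0->4, 1->1, 2->0, 3->13; deleted nodes 13; deleted edges (13,1,on); added nodes 14; added edges (14,0,on); result: nodes: 0:P, 1:P, 2:P, 3:P, 4:t1, 5:t2, 6:t3, 7:tok, 10:tok, 11:tok, 12:tok, 14:tok edges: (1,4,in); (3,5,in); (3,6,in); (4,0,out); (5,0,out); (5,1,out); (6,1,out); (7,0,on); (10,2,on); (11,0,on); (12,0,on); (14,0,on)
final:
nodes: 0:P, 1:P, 2:P, 3:P, 4:t1, 5:t2, 6:t3, 7:tok, 10:tok, 11:tok, 12:tok, 14:tok
edges: (1,4,in); (3,5,in); (3,6,in); (4,0,out); (5,0,out); (5,1,out); (6,1,out); (7,0,on); (10,2,on); (11,0,on); (12,0,on); (14,0,on)


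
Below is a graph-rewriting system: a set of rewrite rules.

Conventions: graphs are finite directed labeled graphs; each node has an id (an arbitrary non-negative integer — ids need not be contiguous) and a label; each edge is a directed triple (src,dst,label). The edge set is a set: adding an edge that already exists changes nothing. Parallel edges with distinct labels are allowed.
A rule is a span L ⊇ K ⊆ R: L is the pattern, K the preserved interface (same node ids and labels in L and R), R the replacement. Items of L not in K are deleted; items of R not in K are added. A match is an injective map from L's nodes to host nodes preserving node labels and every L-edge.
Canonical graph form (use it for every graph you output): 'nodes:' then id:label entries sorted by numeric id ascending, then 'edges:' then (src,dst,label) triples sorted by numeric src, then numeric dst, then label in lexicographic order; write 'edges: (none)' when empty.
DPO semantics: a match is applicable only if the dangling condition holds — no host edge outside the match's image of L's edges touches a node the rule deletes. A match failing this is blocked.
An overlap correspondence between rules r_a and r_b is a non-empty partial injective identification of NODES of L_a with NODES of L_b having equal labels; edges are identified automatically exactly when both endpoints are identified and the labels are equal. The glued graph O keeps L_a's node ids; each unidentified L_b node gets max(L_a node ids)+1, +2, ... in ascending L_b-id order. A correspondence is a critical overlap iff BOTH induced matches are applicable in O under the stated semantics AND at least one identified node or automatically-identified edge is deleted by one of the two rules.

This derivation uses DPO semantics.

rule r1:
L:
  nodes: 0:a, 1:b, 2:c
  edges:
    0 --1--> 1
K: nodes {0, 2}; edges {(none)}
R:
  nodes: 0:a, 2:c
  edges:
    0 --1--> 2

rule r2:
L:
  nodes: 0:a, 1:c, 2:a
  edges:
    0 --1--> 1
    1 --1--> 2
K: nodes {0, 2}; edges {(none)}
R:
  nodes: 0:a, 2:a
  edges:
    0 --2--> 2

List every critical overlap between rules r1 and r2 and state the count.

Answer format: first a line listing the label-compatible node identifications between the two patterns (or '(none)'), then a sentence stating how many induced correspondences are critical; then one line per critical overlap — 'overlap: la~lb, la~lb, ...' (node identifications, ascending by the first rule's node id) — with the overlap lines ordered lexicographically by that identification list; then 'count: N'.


label-compatible node identifications between L(r1) and L(r2): 0~0, 0~2, 2~1
3 of the induced correspondences are critical overlaps of r1 and r2.
overlap: 0~0, 2~1
overlap: 0~2, 2~1
overlap: 2~1
count: 3
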